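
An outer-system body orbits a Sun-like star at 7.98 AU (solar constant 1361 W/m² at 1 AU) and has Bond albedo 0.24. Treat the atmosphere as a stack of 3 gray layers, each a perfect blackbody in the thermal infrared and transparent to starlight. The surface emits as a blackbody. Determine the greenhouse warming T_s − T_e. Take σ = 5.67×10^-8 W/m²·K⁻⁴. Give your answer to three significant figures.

38.1 K

Flux at the orbit: S = 1361/(7.98)² = 21.37 W/m².
The effective emission temperature is T_e = [S(1−α)/(4σ)]^¼ = 91.99 K.
T_s = (N+1)^(1/4)·T_e = 130.1 K.
So the greenhouse effect raises the surface by 130.1 − 91.99 = 38.10 K.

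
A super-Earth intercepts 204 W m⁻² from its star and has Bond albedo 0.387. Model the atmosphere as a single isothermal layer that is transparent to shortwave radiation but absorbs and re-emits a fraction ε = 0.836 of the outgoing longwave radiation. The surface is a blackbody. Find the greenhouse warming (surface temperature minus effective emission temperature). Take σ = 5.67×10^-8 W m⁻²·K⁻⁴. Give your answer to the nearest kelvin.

Effective emission temperature (TOA balance): σT_e⁴ = S(1−α)/4 = 31.26 W m⁻² → T_e = 153.2 K.
Surface balance with a leaky layer gives σT_s⁴ = σT_e⁴·2/(2−ε), so T_s = T_e·[2/(2−0.836)]^(1/4) = 175.4 K.
The atmosphere warms the surface by 22.20 K.

22 kelvin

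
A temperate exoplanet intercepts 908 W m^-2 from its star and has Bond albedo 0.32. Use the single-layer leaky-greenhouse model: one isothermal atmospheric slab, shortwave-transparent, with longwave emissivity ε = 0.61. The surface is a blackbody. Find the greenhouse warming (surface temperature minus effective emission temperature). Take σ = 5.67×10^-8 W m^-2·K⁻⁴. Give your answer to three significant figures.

21.8 kelvin

At the top of the atmosphere, σT_e⁴ = S(1−α)/4 = 154.4 W m^-2, giving T_e = 228.4 K.
Surface balance with a leaky layer gives σT_s⁴ = σT_e⁴·2/(2−ε), so T_s = T_e·[2/(2−0.61)]^(1/4) = 250.2 K.
T_s − T_e = 250.2 − 228.4 = 21.75 K.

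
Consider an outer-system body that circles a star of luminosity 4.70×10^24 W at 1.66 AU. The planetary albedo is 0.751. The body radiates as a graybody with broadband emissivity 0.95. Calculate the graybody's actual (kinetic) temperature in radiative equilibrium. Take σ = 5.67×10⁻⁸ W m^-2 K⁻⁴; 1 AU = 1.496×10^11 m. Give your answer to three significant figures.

Orbital distance: d = 1.66 AU = 2.483×10^11 m.
Spreading L over a sphere of radius d: S = 4.70×10^24/(4π·2.48×10^11²) = 6.065 W m^-2.
Absorbed flux (global mean): S(1−α)/4 = 6.065·0.249/4 = 0.3775 W m^-2.
Radiative balance εσT⁴ = 0.3775 gives T = [0.3775/(0.95·σ)]^(1/4) = 51.45 K.

51.5 K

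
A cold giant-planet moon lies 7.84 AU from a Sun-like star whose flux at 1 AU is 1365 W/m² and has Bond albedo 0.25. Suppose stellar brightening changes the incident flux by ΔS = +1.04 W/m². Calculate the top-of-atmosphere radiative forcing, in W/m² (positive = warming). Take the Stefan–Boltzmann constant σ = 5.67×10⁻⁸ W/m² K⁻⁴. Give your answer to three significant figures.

Irradiance scales as 1/d², so S = 1365 W/m² × (1/7.84)² = 22.21 W/m².
Only a fraction (1−α) is absorbed and it's spread over 4πR², so ΔF = (1−α)ΔS/4 = 0.1950 W/m².

0.195 W/m²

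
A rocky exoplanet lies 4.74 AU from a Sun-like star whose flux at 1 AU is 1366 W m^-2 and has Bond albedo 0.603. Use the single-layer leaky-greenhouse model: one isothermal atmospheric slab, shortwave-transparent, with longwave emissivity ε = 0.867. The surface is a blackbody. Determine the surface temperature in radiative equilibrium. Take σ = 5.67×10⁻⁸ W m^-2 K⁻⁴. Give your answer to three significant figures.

117 K

Irradiance scales as 1/d², so S = 1366 W m^-2 × (1/4.74)² = 60.80 W m^-2.
At the top of the atmosphere, σT_e⁴ = S(1−α)/4 = 6.034 W m^-2, giving T_e = 101.6 K.
The surface balance (absorbed SW + ε·downward IR = σT_s⁴) with T_a⁴ = T_s⁴/2 reduces to T_s = T_e·[2/(2−ε)]^¼ = 117.1 K.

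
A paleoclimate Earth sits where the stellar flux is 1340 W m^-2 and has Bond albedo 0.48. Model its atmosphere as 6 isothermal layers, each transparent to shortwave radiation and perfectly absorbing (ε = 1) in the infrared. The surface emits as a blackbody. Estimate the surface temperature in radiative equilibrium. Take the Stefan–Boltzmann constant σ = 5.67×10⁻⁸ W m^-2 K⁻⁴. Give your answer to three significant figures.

The effective emission temperature is T_e = [S(1−α)/(4σ)]^¼ = 235.4 K.
For an N-layer opaque stack, T_s⁴ = (N+1)T_e⁴, hence T_s = (7)^(1/4)×235.4 K = 382.9 K.

383 kelvin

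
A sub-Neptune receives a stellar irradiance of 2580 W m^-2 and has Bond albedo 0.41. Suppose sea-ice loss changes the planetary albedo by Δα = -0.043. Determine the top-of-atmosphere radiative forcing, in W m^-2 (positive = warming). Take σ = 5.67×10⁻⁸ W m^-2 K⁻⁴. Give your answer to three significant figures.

The change in absorbed flux is Δ[S(1−α)/4] = −SΔα/4 = 27.73 W m^-2.

27.7 W m^-2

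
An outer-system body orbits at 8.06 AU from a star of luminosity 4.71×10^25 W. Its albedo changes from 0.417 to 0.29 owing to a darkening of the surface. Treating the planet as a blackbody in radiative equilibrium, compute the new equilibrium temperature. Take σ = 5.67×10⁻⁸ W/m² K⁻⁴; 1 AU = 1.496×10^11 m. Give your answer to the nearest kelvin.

53 kelvin

d = 8.06 × 1.496×10^11 m = 1.206×10^12 m.
Flux at the orbit: S = L/(4πd²) = 4.71×10^25/(4π·(1.21×10^12)²) = 2.578 W/m².
With the new albedo, S(1−α₂)/4 = 0.4576 W/m², so T₂ = 53.30 K.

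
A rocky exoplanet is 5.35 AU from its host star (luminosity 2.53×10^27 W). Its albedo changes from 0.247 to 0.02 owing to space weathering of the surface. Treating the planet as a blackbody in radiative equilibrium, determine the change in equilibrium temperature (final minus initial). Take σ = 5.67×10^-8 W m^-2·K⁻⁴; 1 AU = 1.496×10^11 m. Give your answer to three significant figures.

Orbital distance: d = 5.35 AU = 8.004×10^11 m.
Spreading L over a sphere of radius d: S = 2.53×10^27/(4π·8.00×10^11²) = 314.3 W m^-2.
With α = 0.247, T₁ = 179.7 K.
With α = 0.02, T₂ = 192.0 K.
ΔT = T₂ − T₁ = 12.24 K.

12.2 K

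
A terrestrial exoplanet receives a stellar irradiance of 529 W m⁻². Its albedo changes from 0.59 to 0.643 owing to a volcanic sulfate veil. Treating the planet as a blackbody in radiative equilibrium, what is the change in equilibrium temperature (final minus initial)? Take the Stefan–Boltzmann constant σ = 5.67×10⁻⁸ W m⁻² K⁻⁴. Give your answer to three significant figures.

-5.98 kelvin

Before: T₁ = [529.0·0.41/(4σ)]^(1/4) = 175.9 K.
After:  T₂ = [529.0·0.357/(4σ)]^(1/4) = 169.9 K.
Change: 169.9 − 175.9 = -5.981 K.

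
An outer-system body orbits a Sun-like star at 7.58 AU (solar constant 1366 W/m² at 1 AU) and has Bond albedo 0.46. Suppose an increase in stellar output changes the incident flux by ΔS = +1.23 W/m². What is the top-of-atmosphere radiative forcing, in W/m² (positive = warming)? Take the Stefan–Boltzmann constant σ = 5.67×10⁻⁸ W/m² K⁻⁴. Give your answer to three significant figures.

0.166 W/m²

Irradiance scales as 1/d², so S = 1366 W/m² × (1/7.58)² = 23.77 W/m².
TOA radiative forcing: ΔF = (1−α)ΔS/4 = 0.54·(+1.23)/4 = 0.1661 W/m².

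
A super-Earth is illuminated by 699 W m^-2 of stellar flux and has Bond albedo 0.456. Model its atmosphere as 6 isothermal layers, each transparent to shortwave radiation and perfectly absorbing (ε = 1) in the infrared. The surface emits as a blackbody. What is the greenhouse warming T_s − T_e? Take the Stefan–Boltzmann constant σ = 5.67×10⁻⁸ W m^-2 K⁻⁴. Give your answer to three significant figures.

Top-of-atmosphere balance: σT_e⁴ = S(1−α)/4 = 95.06 W m^-2 → T_e = 202.4 K.
Surface: T_s = (7)^¼·T_e = 329.1 K.
Warming: T_s − T_e = 126.8 K.

127 K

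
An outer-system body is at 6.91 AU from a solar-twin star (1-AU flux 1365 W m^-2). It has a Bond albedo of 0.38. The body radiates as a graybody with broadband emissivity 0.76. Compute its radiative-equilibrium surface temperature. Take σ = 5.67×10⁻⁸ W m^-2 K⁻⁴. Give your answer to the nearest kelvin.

101 K

By the inverse-square law, S = 1365/6.91² = 28.59 W m^-2.
Absorbed flux (global mean): S(1−α)/4 = 28.59·0.62/4 = 4.431 W m^-2.
Equating to εσT⁴ with ε = 0.76: T = (4.431/0.76σ)^(1/4) = 100.7 K.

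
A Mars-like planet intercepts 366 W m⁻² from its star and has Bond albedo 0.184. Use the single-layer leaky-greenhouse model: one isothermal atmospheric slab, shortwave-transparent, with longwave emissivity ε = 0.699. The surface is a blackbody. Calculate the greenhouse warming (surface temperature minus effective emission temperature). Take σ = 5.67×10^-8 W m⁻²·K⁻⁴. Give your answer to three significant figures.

At the top of the atmosphere, σT_e⁴ = S(1−α)/4 = 74.66 W m⁻², giving T_e = 190.5 K.
The surface balance (absorbed SW + ε·downward IR = σT_s⁴) with T_a⁴ = T_s⁴/2 reduces to T_s = T_e·[2/(2−ε)]^¼ = 212.1 K.
T_s − T_e = 212.1 − 190.5 = 21.62 K.

21.6 K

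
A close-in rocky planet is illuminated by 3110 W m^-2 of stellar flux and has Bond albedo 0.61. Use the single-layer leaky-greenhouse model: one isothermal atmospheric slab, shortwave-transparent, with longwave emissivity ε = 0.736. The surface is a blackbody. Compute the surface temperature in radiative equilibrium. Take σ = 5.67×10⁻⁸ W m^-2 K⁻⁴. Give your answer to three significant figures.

303 K

At the top of the atmosphere, σT_e⁴ = S(1−α)/4 = 303.2 W m^-2, giving T_e = 270.4 K.
The surface balance (absorbed SW + ε·downward IR = σT_s⁴) with T_a⁴ = T_s⁴/2 reduces to T_s = T_e·[2/(2−ε)]^¼ = 303.3 K.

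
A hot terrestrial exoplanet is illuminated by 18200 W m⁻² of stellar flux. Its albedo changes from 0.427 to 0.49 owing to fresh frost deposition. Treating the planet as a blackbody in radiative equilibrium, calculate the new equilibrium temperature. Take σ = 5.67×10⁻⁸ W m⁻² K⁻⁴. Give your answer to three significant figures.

With the new albedo, S(1−α₂)/4 = 2320 W m⁻², so T₂ = 449.8 K.

450 K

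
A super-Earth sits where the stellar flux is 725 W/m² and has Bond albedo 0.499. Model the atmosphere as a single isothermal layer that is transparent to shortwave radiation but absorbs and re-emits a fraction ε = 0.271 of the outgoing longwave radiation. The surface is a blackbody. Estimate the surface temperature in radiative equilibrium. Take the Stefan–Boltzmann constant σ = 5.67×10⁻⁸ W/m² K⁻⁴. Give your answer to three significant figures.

Effective emission temperature (TOA balance): σT_e⁴ = S(1−α)/4 = 90.81 W/m² → T_e = 200.0 K.
The surface balance (absorbed SW + ε·downward IR = σT_s⁴) with T_a⁴ = T_s⁴/2 reduces to T_s = T_e·[2/(2−ε)]^¼ = 207.5 K.

207 kelvin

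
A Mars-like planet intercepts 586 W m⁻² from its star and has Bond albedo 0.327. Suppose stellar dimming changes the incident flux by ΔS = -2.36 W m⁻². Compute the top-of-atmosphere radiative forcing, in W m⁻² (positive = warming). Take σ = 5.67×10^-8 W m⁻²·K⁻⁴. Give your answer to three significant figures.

ΔF = Δ[S(1−α)]/4 = (1−0.327)·-2.36/4 = -0.3971 W m⁻².

-0.397 W m⁻²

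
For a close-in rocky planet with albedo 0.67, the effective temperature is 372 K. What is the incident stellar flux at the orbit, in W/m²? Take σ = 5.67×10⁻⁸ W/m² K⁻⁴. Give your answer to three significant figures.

Invert the energy balance for S: S = 4σT⁴/(1−α).
The emitted flux is σT⁴ = 1086 W/m².
So S = 4×1086/(1−0.67) = 13160 W/m².

13200 W/m²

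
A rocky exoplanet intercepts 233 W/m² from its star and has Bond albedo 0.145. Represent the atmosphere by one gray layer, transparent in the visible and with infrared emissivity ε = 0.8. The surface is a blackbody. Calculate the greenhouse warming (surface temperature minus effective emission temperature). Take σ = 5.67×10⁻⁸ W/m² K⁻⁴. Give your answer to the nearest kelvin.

The planet radiates to space at T_e = [S(1−α)/(4σ)]^(1/4) = 172.2 K.
Surface balance with a leaky layer gives σT_s⁴ = σT_e⁴·2/(2−ε), so T_s = T_e·[2/(2−0.8)]^(1/4) = 195.6 K.
The atmosphere warms the surface by 23.45 K.

23 K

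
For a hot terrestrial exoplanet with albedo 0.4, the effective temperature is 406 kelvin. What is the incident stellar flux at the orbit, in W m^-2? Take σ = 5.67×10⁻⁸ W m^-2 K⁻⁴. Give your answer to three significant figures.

From S(1−α)/4 = σT⁴: S = 4σT⁴/(1−α).
σT⁴ = 5.67×10⁻⁸·(406)⁴ = 1541 W m^-2.
So S = 4×1541/(1−0.4) = 10270 W m^-2.

10300 W m^-2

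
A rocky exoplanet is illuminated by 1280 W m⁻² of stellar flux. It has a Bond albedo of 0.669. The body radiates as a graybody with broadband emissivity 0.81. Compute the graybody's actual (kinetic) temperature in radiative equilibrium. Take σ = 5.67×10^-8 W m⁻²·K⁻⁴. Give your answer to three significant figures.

219 K

The planet absorbs (1−α)S over its disc πR² and re-emits over 4πR², so the mean absorbed flux is (1−0.669)·1280/4 = 105.9 W m⁻².
Equating to εσT⁴ with ε = 0.81: T = (105.9/0.81σ)^(1/4) = 219.1 K.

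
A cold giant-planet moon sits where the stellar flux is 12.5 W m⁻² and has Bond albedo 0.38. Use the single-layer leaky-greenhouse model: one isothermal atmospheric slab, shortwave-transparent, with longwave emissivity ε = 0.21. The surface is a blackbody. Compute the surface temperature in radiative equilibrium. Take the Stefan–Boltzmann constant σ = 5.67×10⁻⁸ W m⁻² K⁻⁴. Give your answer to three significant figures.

78.6 K

Effective emission temperature (TOA balance): σT_e⁴ = S(1−α)/4 = 1.938 W m⁻² → T_e = 76.46 K.
For a single slab of emissivity ε, T_s⁴ = 2T_e⁴/(2−ε); thus T_s = 76.46·(1.117)^(1/4) = 78.61 K.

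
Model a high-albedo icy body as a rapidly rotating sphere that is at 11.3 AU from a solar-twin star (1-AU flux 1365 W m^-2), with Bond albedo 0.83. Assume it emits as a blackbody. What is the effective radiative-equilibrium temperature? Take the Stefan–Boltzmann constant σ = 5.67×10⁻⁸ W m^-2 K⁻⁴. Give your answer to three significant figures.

53.2 K

Irradiance scales as 1/d², so S = 1365 W m^-2 × (1/11.3)² = 10.69 W m^-2.
Absorbed flux (global mean): S(1−α)/4 = 10.69·0.17/4 = 0.4543 W m^-2.
Balancing against σT⁴: T = (0.4543/5.67×10⁻⁸)^(1/4) = 53.20 K.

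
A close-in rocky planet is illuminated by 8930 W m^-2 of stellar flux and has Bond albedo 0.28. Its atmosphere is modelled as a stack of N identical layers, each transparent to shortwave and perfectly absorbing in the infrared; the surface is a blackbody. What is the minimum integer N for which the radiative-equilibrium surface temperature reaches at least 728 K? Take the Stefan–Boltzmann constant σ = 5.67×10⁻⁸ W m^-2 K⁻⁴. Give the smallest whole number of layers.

The effective emission temperature is T_e = [S(1−α)/(4σ)]^¼ = 410.3 K.
Since T_s⁴ = (N+1)T_e⁴, we need N ≥ (T_s/T_e)⁴ − 1 = 8.908.
So N ≥ 8.908; the smallest integer is N = 9.

9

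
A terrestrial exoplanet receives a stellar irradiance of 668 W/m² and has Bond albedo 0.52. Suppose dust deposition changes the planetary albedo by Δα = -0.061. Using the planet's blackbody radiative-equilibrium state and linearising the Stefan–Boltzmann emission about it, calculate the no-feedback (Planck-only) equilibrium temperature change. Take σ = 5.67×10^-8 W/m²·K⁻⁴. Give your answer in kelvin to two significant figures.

Unperturbed T_e = [668.0·(1−0.52)/(4σ)]^¼ = 193.9 K.
The change in absorbed flux is Δ[S(1−α)/4] = −SΔα/4 = 10.19 W/m².
Planck response: λ_P = 4σT_e³ = 4·5.67×10⁻⁸·(193.9)³ = 1.654 W/m²/K.
Hence the no-feedback warming is ΔF/(4σT_e³) = 6.16 K.

6.2 kelvin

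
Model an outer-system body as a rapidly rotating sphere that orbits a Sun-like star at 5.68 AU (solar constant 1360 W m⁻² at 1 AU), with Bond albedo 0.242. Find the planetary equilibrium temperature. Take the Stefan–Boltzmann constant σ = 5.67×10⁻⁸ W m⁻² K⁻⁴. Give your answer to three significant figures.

109 K

Flux at the orbit: S = 1360/(5.68)² = 42.15 W m⁻².
Averaging over the sphere, the absorbed flux is S(1−α)/4 = 7.988 W m⁻².
In equilibrium σT⁴ equals this, so T = 108.9 K.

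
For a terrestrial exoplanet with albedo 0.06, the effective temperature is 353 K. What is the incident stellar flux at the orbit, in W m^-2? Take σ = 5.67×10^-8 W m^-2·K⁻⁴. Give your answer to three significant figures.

3750 W m^-2

From S(1−α)/4 = σT⁴: S = 4σT⁴/(1−α).
σT⁴ = 5.67×10⁻⁸·(353)⁴ = 880.4 W m^-2.
So S = 4×880.4/(1−0.06) = 3746 W m^-2.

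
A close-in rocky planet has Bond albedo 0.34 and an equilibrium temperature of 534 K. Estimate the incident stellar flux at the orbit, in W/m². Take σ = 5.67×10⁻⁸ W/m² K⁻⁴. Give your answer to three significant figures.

27900 W/m²

Invert the energy balance for S: S = 4σT⁴/(1−α).
σT⁴ = 5.67×10⁻⁸·(534)⁴ = 4611 W/m².
So S = 4×4611/(1−0.34) = 27940 W/m².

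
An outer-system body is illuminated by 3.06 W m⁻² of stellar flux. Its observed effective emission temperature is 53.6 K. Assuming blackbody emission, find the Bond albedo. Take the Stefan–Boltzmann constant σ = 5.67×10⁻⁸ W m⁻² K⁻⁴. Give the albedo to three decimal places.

0.388

From σT⁴ = S(1−α)/4 we invert for α: 1−α = 4σT⁴/S.
4σT⁴ = 4·5.67×10⁻⁸·(53.6)⁴ = 1.872 W m⁻².
Hence α = 1 − 1.872/3.060 = 0.3882.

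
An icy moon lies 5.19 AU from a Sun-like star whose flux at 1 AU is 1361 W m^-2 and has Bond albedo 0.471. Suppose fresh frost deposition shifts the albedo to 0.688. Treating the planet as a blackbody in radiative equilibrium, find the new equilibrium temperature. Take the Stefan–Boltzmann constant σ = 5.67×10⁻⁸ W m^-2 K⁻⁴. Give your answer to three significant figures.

91.3 K

Irradiance scales as 1/d², so S = 1361 W m^-2 × (1/5.19)² = 50.53 W m^-2.
New equilibrium: T₂ = [(1−0.688)·50.53/(4σ)]^(1/4) = 91.31 K.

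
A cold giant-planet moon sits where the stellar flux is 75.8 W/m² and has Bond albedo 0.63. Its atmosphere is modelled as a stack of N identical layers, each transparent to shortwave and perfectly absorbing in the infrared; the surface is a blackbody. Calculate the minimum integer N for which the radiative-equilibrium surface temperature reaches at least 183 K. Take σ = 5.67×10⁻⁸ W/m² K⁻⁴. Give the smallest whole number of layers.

9

The effective emission temperature is T_e = [S(1−α)/(4σ)]^¼ = 105.5 K.
Need (N+1)T_e⁴ ≥ T_s⁴, i.e. N+1 ≥ (183/105.5)⁴ = 9.069.
Rounding up, N = 9.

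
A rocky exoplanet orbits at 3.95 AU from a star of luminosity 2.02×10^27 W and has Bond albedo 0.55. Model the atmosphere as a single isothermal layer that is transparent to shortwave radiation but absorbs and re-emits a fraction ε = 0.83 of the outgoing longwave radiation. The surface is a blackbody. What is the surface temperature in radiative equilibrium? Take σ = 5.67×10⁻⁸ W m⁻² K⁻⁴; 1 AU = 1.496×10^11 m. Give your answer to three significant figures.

Orbital distance: d = 3.95 AU = 5.909×10^11 m.
Flux at the orbit: S = L/(4πd²) = 2.02×10^27/(4π·(5.91×10^11)²) = 460.3 W m⁻².
The planet radiates to space at T_e = [S(1−α)/(4σ)]^(1/4) = 173.8 K.
Surface balance with a leaky layer gives σT_s⁴ = σT_e⁴·2/(2−ε), so T_s = T_e·[2/(2−0.83)]^(1/4) = 198.8 K.

199 K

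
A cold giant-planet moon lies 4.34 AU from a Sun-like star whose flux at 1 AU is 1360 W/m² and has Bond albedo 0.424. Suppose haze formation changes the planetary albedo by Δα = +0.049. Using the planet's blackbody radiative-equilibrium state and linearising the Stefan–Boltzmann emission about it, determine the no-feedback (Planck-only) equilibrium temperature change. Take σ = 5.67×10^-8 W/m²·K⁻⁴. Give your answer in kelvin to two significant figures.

Irradiance scales as 1/d², so S = 1360 W/m² × (1/4.34)² = 72.20 W/m².
The baseline emission temperature is T_e = 116.4 K.
The change in absorbed flux is Δ[S(1−α)/4] = −SΔα/4 = -0.8845 W/m².
The Planck feedback parameter is 4σT_e³ = 0.3574 W/m²/K.
Hence the no-feedback warming is ΔF/(4σT_e³) = -2.47 K.

-2.5 kelvin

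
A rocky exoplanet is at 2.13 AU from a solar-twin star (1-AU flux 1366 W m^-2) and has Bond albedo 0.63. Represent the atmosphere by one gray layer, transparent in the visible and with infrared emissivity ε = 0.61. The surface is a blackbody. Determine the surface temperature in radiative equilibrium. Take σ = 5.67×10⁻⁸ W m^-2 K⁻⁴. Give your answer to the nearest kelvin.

Irradiance scales as 1/d², so S = 1366 W m^-2 × (1/2.13)² = 301.1 W m^-2.
At the top of the atmosphere, σT_e⁴ = S(1−α)/4 = 27.85 W m^-2, giving T_e = 148.9 K.
Surface balance with a leaky layer gives σT_s⁴ = σT_e⁴·2/(2−ε), so T_s = T_e·[2/(2−0.61)]^(1/4) = 163.0 K.

163 kelvin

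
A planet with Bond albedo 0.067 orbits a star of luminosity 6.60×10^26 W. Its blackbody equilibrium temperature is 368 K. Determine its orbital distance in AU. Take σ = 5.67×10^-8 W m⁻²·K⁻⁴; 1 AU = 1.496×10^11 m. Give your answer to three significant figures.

0.726 AU

Required flux: S = 4σT⁴/(1−α) = 4458 W m⁻².
Then d = [L/(4πS)]^(1/2) = 1.085×10^11 m, i.e. 0.7255 AU.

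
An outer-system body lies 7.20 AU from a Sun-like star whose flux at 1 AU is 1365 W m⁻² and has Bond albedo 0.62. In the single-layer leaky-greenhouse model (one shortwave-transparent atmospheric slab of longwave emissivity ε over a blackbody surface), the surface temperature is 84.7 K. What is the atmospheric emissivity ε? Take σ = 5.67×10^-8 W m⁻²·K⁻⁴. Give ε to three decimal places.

Flux at the orbit: S = 1365/(7.20)² = 26.33 W m⁻².
TOA balance gives T_e = 81.50 K.
Since (2−ε)/2 = (T_e/T_s)⁴ = 0.8572, ε = 0.2856.

0.286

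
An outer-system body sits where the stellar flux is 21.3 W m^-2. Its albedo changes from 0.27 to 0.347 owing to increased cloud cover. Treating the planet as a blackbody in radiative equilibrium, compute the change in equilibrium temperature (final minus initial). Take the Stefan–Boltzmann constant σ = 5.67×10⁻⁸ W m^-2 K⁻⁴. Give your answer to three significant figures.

Initial: T₁ = [S(1−0.27)/(4σ)]^(1/4) = 90.99 K.
Final:   T₂ = [S(1−0.347)/(4σ)]^(1/4) = 88.49 K.
ΔT = T₂ − T₁ = -2.501 K.

-2.50 K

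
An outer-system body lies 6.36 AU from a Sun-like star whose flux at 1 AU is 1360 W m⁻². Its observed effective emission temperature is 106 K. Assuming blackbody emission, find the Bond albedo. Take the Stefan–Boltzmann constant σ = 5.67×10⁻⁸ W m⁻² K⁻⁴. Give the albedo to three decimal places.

0.148

By the inverse-square law, S = 1360/6.36² = 33.62 W m⁻².
Energy balance: S(1−α)/4 = σT⁴, so 1−α = 4σT⁴/S.
σT⁴ = 7.158 W m⁻², so 4σT⁴ = 28.63 W m⁻².
Hence α = 1 − 28.63/33.62 = 0.1484.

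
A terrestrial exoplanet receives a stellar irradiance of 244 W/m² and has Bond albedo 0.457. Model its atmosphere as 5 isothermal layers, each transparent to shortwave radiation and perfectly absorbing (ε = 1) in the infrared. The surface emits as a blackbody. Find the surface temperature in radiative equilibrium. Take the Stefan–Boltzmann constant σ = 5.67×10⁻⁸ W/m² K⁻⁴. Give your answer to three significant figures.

243 kelvin

The effective emission temperature is T_e = [S(1−α)/(4σ)]^¼ = 155.5 K.
With N = 5 opaque layers, T_s = (N+1)^(1/4)·T_e = 6^(1/4)·155.5 = 243.3 K.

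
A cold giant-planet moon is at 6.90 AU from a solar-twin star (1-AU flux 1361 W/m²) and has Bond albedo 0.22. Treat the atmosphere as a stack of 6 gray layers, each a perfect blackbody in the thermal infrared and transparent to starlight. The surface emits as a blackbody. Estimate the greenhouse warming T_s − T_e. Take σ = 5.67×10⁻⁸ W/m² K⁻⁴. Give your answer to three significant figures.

62.4 K

Flux at the orbit: S = 1361/(6.90)² = 28.59 W/m².
The effective emission temperature is T_e = [S(1−α)/(4σ)]^¼ = 99.58 K.
T_s = (N+1)^(1/4)·T_e = 162.0 K.
So the greenhouse effect raises the surface by 162.0 − 99.58 = 62.39 K.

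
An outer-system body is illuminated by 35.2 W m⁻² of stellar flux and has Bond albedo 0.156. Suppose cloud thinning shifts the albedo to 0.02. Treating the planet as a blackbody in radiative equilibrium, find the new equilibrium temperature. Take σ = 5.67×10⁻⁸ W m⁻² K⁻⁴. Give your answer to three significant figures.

With the new albedo, S(1−α₂)/4 = 8.624 W m⁻², so T₂ = 111.1 K.

111 K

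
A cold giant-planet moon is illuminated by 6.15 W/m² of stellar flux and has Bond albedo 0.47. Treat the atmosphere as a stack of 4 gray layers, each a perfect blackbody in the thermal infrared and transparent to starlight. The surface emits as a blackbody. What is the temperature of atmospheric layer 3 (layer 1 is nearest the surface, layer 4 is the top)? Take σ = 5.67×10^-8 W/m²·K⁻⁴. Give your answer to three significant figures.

The effective emission temperature is T_e = [S(1−α)/(4σ)]^¼ = 61.57 K.
Each opaque layer satisfies 2T_j⁴ = T_{j−1}⁴ + T_{j+1}⁴, giving T_k⁴ = (N+1−k)T_e⁴.
T_3 = (2)^(1/4)·61.57 = 73.22 K.

73.2 K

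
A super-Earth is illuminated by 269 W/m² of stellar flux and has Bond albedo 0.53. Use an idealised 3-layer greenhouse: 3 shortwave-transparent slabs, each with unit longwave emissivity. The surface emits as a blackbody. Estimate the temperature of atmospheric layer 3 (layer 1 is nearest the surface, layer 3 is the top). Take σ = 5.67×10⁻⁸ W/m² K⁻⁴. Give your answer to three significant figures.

The effective emission temperature is T_e = [S(1−α)/(4σ)]^¼ = 153.7 K.
The net upward flux σT_e⁴ is constant between every pair of levels, so T_k⁴ = (N+1−k)T_e⁴.
T_3 = (1)^(1/4)·153.7 = 153.7 K.

154 K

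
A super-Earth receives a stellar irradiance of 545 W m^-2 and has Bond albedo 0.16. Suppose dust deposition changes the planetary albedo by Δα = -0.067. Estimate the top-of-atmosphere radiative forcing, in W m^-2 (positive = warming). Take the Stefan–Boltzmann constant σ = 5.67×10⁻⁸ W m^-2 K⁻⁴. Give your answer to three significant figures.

9.13 W m^-2

The change in absorbed flux is Δ[S(1−α)/4] = −SΔα/4 = 9.129 W m^-2.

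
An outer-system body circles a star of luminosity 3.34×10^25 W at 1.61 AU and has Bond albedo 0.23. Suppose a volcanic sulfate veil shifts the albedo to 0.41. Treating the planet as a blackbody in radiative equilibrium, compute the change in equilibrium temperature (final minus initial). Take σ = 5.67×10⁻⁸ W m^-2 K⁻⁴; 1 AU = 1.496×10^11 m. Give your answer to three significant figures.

d = 1.61 × 1.496×10^11 m = 2.409×10^11 m.
Spreading L over a sphere of radius d: S = 3.34×10^25/(4π·2.41×10^11²) = 45.82 W m^-2.
Before: T₁ = [45.82·0.77/(4σ)]^(1/4) = 111.7 K.
After:  T₂ = [45.82·0.59/(4σ)]^(1/4) = 104.5 K.
ΔT = T₂ − T₁ = -7.192 K.

-7.19 K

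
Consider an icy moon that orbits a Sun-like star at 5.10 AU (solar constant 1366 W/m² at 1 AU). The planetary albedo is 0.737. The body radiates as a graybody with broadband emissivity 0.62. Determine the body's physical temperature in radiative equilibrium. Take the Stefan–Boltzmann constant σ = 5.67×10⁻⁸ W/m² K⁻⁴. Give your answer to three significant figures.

By the inverse-square law, S = 1366/5.10² = 52.52 W/m².
Absorbed flux (global mean): S(1−α)/4 = 52.52·0.263/4 = 3.453 W/m².
Radiative balance εσT⁴ = 3.453 gives T = [3.453/(0.62·σ)]^(1/4) = 99.55 K.

99.6 kelvin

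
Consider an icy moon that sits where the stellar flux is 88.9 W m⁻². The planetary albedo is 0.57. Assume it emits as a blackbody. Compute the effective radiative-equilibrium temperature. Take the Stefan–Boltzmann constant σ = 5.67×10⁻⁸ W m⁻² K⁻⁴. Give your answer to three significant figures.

Absorbed flux (global mean): S(1−α)/4 = 88.90·0.43/4 = 9.557 W m⁻².
Set σT⁴ = 9.557 → T = (9.557/σ)^(1/4) = 113.9 K.

114 K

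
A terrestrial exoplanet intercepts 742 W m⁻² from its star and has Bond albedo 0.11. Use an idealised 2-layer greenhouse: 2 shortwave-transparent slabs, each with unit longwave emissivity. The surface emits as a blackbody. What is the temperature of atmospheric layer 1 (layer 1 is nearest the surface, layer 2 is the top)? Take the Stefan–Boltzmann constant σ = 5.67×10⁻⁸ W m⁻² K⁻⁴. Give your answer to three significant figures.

276 kelvin

OLR = S(1−α)/4 = 165.1 W m⁻²; the top layer radiates at T_e = 232.3 K.
In the N-layer model, layer k (counted from the surface) has T_k = (N+1−k)^(1/4)·T_e.
With k = 1: T_1 = (2+1−1)^¼·232.3 K = 276.2 K.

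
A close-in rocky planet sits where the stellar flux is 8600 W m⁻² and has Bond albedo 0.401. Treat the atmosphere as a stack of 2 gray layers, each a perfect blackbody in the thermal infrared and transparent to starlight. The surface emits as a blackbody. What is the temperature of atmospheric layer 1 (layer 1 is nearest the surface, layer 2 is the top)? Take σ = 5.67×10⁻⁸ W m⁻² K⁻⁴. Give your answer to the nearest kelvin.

462 kelvin

Top-of-atmosphere balance: σT_e⁴ = S(1−α)/4 = 1288 W m⁻² → T_e = 388.2 K.
Each opaque layer satisfies 2T_j⁴ = T_{j−1}⁴ + T_{j+1}⁴, giving T_k⁴ = (N+1−k)T_e⁴.
With k = 1: T_1 = (2+1−1)^¼·388.2 K = 461.7 K.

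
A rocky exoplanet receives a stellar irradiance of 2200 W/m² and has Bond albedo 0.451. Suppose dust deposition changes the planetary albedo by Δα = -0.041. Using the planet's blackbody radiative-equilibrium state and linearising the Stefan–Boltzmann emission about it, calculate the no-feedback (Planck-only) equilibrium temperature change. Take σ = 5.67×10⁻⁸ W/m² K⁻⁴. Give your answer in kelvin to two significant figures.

5.0 K

Reference equilibrium: T_e = [S(1−α)/(4σ)]^(1/4) = 270.1 K.
ΔF = −(S/4)Δα = −(2200/4)×(-0.041) = 22.55 W/m².
The Planck feedback parameter is 4σT_e³ = 4.471 W/m²/K.
So ΔT₀ = 22.55/4.471 = 5.04 K.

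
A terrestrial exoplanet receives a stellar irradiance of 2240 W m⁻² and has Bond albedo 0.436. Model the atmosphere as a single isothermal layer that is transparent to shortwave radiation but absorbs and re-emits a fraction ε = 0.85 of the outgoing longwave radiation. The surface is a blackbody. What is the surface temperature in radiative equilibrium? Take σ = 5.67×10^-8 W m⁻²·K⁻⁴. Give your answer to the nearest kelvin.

314 K

At the top of the atmosphere, σT_e⁴ = S(1−α)/4 = 315.8 W m⁻², giving T_e = 273.2 K.
Surface balance with a leaky layer gives σT_s⁴ = σT_e⁴·2/(2−ε), so T_s = T_e·[2/(2−0.85)]^(1/4) = 313.7 K.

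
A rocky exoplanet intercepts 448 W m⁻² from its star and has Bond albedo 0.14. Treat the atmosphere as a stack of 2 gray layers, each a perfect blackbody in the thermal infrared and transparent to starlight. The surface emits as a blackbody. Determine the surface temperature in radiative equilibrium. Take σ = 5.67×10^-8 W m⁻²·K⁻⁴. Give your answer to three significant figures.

The effective emission temperature is T_e = [S(1−α)/(4σ)]^¼ = 203.0 K.
For an N-layer opaque stack, T_s⁴ = (N+1)T_e⁴, hence T_s = (3)^(1/4)×203.0 K = 267.2 K.

267 K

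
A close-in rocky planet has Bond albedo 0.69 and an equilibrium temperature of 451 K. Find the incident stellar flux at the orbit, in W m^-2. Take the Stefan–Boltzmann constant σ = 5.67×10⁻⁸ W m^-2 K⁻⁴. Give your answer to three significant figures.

Invert the energy balance for S: S = 4σT⁴/(1−α).
The emitted flux is σT⁴ = 2346 W m^-2.
So S = 4×2346/(1−0.69) = 30270 W m^-2.

30300 W m^-2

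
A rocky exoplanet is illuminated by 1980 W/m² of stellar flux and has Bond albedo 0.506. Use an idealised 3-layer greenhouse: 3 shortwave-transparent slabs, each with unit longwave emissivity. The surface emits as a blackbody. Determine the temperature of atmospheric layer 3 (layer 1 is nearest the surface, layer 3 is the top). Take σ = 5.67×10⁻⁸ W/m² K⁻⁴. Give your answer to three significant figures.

256 K

Top-of-atmosphere balance: σT_e⁴ = S(1−α)/4 = 244.5 W/m² → T_e = 256.3 K.
Each opaque layer satisfies 2T_j⁴ = T_{j−1}⁴ + T_{j+1}⁴, giving T_k⁴ = (N+1−k)T_e⁴.
T_3 = (1)^(1/4)·256.3 = 256.3 K.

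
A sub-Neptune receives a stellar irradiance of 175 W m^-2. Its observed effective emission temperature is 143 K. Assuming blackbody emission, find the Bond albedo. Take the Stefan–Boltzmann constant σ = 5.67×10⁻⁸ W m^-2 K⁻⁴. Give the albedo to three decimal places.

0.458

From σT⁴ = S(1−α)/4 we invert for α: 1−α = 4σT⁴/S.
σT⁴ = 23.71 W m^-2, so 4σT⁴ = 94.84 W m^-2.
Hence α = 1 − 94.84/175.0 = 0.4581.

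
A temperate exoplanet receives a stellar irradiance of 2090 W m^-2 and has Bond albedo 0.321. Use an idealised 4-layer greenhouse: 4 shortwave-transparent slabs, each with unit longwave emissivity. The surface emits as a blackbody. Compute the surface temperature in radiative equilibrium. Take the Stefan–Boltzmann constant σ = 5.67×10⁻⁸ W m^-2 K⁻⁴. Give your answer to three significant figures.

421 K

Top-of-atmosphere balance: σT_e⁴ = S(1−α)/4 = 354.8 W m^-2 → T_e = 281.3 K.
With N = 4 opaque layers, T_s = (N+1)^(1/4)·T_e = 5^(1/4)·281.3 = 420.6 K.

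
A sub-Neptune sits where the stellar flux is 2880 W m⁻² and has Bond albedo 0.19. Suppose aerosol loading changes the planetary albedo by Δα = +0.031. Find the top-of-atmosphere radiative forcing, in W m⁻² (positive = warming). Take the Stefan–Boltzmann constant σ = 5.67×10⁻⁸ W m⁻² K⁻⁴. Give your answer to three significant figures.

-22.3 W m⁻²

The change in absorbed flux is Δ[S(1−α)/4] = −SΔα/4 = -22.32 W m⁻².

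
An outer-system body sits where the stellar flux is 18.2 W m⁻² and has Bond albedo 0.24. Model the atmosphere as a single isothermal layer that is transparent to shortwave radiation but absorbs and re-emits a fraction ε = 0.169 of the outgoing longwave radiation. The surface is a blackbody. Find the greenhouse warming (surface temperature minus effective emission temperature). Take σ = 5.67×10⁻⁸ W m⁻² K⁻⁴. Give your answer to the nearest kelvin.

At the top of the atmosphere, σT_e⁴ = S(1−α)/4 = 3.458 W m⁻², giving T_e = 88.37 K.
The surface balance (absorbed SW + ε·downward IR = σT_s⁴) with T_a⁴ = T_s⁴/2 reduces to T_s = T_e·[2/(2−ε)]^¼ = 90.34 K.
The atmosphere warms the surface by 1.972 K.

2 K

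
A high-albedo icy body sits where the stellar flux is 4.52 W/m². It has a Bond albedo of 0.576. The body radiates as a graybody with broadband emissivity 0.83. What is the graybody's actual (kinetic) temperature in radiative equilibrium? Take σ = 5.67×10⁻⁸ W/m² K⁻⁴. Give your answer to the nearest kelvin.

Averaging over the sphere, the absorbed flux is S(1−α)/4 = 0.4791 W/m².
Equating to εσT⁴ with ε = 0.83: T = (0.4791/0.83σ)^(1/4) = 56.49 K.

56 K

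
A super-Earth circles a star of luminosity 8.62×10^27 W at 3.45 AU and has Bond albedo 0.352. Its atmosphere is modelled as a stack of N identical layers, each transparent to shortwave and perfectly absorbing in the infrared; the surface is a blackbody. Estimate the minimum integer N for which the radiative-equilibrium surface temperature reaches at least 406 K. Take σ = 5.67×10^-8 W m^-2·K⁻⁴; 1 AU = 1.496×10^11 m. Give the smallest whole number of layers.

3

Orbital distance: d = 3.45 AU = 5.161×10^11 m.
S = L/(4πd²) = 2575 W m^-2.
The effective emission temperature is T_e = [S(1−α)/(4σ)]^¼ = 292.9 K.
T_s = (N+1)^(1/4)·T_e ≥ 406 K requires N+1 ≥ (T_s/T_e)⁴ = (406/292.9)⁴ = 3.693.
So N ≥ 2.693; the smallest integer is N = 3.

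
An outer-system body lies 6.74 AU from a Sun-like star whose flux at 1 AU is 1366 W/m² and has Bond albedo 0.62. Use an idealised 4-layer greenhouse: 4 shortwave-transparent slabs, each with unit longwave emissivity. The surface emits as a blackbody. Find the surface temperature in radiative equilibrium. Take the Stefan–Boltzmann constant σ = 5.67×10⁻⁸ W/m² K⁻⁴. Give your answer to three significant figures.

Flux at the orbit: S = 1366/(6.74)² = 30.07 W/m².
OLR = S(1−α)/4 = 2.857 W/m²; the top layer radiates at T_e = 84.25 K.
With N = 4 opaque layers, T_s = (N+1)^(1/4)·T_e = 5^(1/4)·84.25 = 126.0 K.

126 K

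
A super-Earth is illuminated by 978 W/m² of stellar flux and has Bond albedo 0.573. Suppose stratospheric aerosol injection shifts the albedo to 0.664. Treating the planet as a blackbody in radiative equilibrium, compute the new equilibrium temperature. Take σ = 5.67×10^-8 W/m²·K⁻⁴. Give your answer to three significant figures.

195 kelvin

New equilibrium: T₂ = [(1−0.664)·978.0/(4σ)]^(1/4) = 195.1 K.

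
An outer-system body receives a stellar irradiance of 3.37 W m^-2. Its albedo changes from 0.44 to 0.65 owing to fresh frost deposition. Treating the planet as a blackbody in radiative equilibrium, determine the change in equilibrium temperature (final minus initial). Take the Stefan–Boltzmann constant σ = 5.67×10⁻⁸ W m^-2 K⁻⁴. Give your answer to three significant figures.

With α = 0.44, T₁ = 53.71 K.
With α = 0.65, T₂ = 47.75 K.
Change: 47.75 − 53.71 = -5.954 K.

-5.95 K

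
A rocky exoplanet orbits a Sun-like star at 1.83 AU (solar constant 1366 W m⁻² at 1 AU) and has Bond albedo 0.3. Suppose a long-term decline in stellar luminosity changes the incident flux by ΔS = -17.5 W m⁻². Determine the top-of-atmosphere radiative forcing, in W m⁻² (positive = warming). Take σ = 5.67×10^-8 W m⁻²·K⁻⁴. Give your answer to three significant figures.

Irradiance scales as 1/d², so S = 1366 W m⁻² × (1/1.83)² = 407.9 W m⁻².
Only a fraction (1−α) is absorbed and it's spread over 4πR², so ΔF = (1−α)ΔS/4 = -3.062 W m⁻².

-3.06 W m⁻²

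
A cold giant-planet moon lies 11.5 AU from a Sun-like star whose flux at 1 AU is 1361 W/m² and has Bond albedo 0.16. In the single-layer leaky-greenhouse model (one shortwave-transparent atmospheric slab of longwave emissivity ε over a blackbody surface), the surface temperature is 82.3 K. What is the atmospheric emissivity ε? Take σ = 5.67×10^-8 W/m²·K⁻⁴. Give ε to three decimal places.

Irradiance scales as 1/d², so S = 1361 W/m² × (1/11.5)² = 10.29 W/m².
First, T_e = [10.29·(1−0.16)/(4σ)]^(1/4) = 78.57 K.
Since (2−ε)/2 = (T_e/T_s)⁴ = 0.8308, ε = 0.3384.

0.338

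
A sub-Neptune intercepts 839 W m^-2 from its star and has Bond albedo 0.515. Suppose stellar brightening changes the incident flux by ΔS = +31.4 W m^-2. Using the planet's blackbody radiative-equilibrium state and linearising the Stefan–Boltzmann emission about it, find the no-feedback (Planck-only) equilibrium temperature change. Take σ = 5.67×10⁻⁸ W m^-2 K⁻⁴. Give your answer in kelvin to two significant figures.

1.9 kelvin

Unperturbed T_e = [839.0·(1−0.515)/(4σ)]^¼ = 205.8 K.
TOA radiative forcing: ΔF = (1−α)ΔS/4 = 0.485·(+31.4)/4 = 3.807 W m^-2.
The Planck feedback parameter is 4σT_e³ = 1.977 W m^-2/K.
So ΔT₀ = 3.807/1.977 = 1.93 K.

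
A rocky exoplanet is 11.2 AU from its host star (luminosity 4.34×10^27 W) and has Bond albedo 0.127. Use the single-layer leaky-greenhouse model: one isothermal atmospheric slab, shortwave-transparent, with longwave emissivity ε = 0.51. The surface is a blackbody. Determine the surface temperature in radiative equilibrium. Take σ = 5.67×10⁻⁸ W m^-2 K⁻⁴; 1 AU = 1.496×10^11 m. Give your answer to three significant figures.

Orbital distance: d = 11.2 AU = 1.676×10^12 m.
Spreading L over a sphere of radius d: S = 4.34×10^27/(4π·1.68×10^12²) = 123.0 W m^-2.
Effective emission temperature (TOA balance): σT_e⁴ = S(1−α)/4 = 26.85 W m^-2 → T_e = 147.5 K.
The surface balance (absorbed SW + ε·downward IR = σT_s⁴) with T_a⁴ = T_s⁴/2 reduces to T_s = T_e·[2/(2−ε)]^¼ = 158.8 K.

159 K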